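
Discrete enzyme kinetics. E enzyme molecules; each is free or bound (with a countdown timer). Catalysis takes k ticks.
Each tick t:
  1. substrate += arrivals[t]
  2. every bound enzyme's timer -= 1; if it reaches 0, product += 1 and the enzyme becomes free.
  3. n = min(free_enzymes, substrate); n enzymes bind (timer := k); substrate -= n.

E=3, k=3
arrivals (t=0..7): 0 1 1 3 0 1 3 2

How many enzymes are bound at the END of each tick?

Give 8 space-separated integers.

Answer: 0 1 2 3 3 3 3 3

Derivation:
t=0: arr=0 -> substrate=0 bound=0 product=0
t=1: arr=1 -> substrate=0 bound=1 product=0
t=2: arr=1 -> substrate=0 bound=2 product=0
t=3: arr=3 -> substrate=2 bound=3 product=0
t=4: arr=0 -> substrate=1 bound=3 product=1
t=5: arr=1 -> substrate=1 bound=3 product=2
t=6: arr=3 -> substrate=3 bound=3 product=3
t=7: arr=2 -> substrate=4 bound=3 product=4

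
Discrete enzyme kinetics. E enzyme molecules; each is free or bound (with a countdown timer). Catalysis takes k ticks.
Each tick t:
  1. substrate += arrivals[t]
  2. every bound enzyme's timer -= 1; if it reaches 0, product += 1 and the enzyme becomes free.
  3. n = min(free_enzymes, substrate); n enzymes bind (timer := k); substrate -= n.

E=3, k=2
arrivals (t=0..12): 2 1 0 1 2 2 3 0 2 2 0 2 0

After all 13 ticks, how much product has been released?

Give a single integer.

t=0: arr=2 -> substrate=0 bound=2 product=0
t=1: arr=1 -> substrate=0 bound=3 product=0
t=2: arr=0 -> substrate=0 bound=1 product=2
t=3: arr=1 -> substrate=0 bound=1 product=3
t=4: arr=2 -> substrate=0 bound=3 product=3
t=5: arr=2 -> substrate=1 bound=3 product=4
t=6: arr=3 -> substrate=2 bound=3 product=6
t=7: arr=0 -> substrate=1 bound=3 product=7
t=8: arr=2 -> substrate=1 bound=3 product=9
t=9: arr=2 -> substrate=2 bound=3 product=10
t=10: arr=0 -> substrate=0 bound=3 product=12
t=11: arr=2 -> substrate=1 bound=3 product=13
t=12: arr=0 -> substrate=0 bound=2 product=15

Answer: 15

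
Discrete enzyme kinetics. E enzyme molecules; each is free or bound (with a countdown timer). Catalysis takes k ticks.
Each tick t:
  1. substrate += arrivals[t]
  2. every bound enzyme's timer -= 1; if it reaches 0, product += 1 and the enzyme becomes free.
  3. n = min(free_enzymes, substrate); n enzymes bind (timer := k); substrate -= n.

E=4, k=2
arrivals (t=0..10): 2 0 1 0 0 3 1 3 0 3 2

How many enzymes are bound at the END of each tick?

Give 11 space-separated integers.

Answer: 2 2 1 1 0 3 4 4 3 3 4

Derivation:
t=0: arr=2 -> substrate=0 bound=2 product=0
t=1: arr=0 -> substrate=0 bound=2 product=0
t=2: arr=1 -> substrate=0 bound=1 product=2
t=3: arr=0 -> substrate=0 bound=1 product=2
t=4: arr=0 -> substrate=0 bound=0 product=3
t=5: arr=3 -> substrate=0 bound=3 product=3
t=6: arr=1 -> substrate=0 bound=4 product=3
t=7: arr=3 -> substrate=0 bound=4 product=6
t=8: arr=0 -> substrate=0 bound=3 product=7
t=9: arr=3 -> substrate=0 bound=3 product=10
t=10: arr=2 -> substrate=1 bound=4 product=10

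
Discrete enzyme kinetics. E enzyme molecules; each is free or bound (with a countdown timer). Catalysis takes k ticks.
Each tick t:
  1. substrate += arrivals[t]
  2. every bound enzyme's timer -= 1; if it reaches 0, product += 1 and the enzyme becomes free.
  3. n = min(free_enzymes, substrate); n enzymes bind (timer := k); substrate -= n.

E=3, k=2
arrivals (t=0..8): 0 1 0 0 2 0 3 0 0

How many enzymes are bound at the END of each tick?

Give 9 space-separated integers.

Answer: 0 1 1 0 2 2 3 3 0

Derivation:
t=0: arr=0 -> substrate=0 bound=0 product=0
t=1: arr=1 -> substrate=0 bound=1 product=0
t=2: arr=0 -> substrate=0 bound=1 product=0
t=3: arr=0 -> substrate=0 bound=0 product=1
t=4: arr=2 -> substrate=0 bound=2 product=1
t=5: arr=0 -> substrate=0 bound=2 product=1
t=6: arr=3 -> substrate=0 bound=3 product=3
t=7: arr=0 -> substrate=0 bound=3 product=3
t=8: arr=0 -> substrate=0 bound=0 product=6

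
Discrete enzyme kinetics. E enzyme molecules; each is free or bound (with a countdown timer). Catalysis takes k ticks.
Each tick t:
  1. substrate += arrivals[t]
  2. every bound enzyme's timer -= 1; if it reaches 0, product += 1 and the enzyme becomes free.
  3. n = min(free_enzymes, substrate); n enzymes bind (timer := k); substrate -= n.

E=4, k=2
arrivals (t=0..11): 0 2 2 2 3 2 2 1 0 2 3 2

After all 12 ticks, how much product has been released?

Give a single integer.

Answer: 16

Derivation:
t=0: arr=0 -> substrate=0 bound=0 product=0
t=1: arr=2 -> substrate=0 bound=2 product=0
t=2: arr=2 -> substrate=0 bound=4 product=0
t=3: arr=2 -> substrate=0 bound=4 product=2
t=4: arr=3 -> substrate=1 bound=4 product=4
t=5: arr=2 -> substrate=1 bound=4 product=6
t=6: arr=2 -> substrate=1 bound=4 product=8
t=7: arr=1 -> substrate=0 bound=4 product=10
t=8: arr=0 -> substrate=0 bound=2 product=12
t=9: arr=2 -> substrate=0 bound=2 product=14
t=10: arr=3 -> substrate=1 bound=4 product=14
t=11: arr=2 -> substrate=1 bound=4 product=16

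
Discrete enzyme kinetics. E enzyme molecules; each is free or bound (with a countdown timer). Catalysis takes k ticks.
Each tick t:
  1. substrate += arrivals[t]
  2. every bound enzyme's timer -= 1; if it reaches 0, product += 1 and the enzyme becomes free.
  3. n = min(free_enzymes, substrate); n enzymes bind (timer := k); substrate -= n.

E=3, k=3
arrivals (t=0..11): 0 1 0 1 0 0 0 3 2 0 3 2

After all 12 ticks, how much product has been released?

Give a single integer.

t=0: arr=0 -> substrate=0 bound=0 product=0
t=1: arr=1 -> substrate=0 bound=1 product=0
t=2: arr=0 -> substrate=0 bound=1 product=0
t=3: arr=1 -> substrate=0 bound=2 product=0
t=4: arr=0 -> substrate=0 bound=1 product=1
t=5: arr=0 -> substrate=0 bound=1 product=1
t=6: arr=0 -> substrate=0 bound=0 product=2
t=7: arr=3 -> substrate=0 bound=3 product=2
t=8: arr=2 -> substrate=2 bound=3 product=2
t=9: arr=0 -> substrate=2 bound=3 product=2
t=10: arr=3 -> substrate=2 bound=3 product=5
t=11: arr=2 -> substrate=4 bound=3 product=5

Answer: 5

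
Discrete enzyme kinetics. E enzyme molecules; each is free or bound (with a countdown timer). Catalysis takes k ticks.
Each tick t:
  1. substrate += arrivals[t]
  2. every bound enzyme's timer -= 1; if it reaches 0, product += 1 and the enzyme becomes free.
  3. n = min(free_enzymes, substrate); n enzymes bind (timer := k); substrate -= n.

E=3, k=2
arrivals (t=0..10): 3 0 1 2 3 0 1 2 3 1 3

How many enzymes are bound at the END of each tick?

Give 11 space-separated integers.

Answer: 3 3 1 3 3 3 3 3 3 3 3

Derivation:
t=0: arr=3 -> substrate=0 bound=3 product=0
t=1: arr=0 -> substrate=0 bound=3 product=0
t=2: arr=1 -> substrate=0 bound=1 product=3
t=3: arr=2 -> substrate=0 bound=3 product=3
t=4: arr=3 -> substrate=2 bound=3 product=4
t=5: arr=0 -> substrate=0 bound=3 product=6
t=6: arr=1 -> substrate=0 bound=3 product=7
t=7: arr=2 -> substrate=0 bound=3 product=9
t=8: arr=3 -> substrate=2 bound=3 product=10
t=9: arr=1 -> substrate=1 bound=3 product=12
t=10: arr=3 -> substrate=3 bound=3 product=13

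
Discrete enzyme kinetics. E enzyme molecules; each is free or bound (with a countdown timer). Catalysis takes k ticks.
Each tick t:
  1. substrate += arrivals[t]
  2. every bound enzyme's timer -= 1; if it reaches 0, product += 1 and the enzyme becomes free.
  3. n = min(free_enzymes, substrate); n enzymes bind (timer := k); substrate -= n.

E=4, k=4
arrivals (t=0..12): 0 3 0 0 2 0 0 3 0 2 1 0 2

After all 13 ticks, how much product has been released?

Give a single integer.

Answer: 8

Derivation:
t=0: arr=0 -> substrate=0 bound=0 product=0
t=1: arr=3 -> substrate=0 bound=3 product=0
t=2: arr=0 -> substrate=0 bound=3 product=0
t=3: arr=0 -> substrate=0 bound=3 product=0
t=4: arr=2 -> substrate=1 bound=4 product=0
t=5: arr=0 -> substrate=0 bound=2 product=3
t=6: arr=0 -> substrate=0 bound=2 product=3
t=7: arr=3 -> substrate=1 bound=4 product=3
t=8: arr=0 -> substrate=0 bound=4 product=4
t=9: arr=2 -> substrate=1 bound=4 product=5
t=10: arr=1 -> substrate=2 bound=4 product=5
t=11: arr=0 -> substrate=0 bound=4 product=7
t=12: arr=2 -> substrate=1 bound=4 product=8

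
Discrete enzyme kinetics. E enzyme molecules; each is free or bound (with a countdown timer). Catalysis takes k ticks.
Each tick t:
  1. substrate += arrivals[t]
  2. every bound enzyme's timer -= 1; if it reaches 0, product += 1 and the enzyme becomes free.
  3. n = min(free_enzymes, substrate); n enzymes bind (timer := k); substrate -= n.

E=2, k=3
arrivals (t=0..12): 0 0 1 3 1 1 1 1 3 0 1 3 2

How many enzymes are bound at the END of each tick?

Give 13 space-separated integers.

t=0: arr=0 -> substrate=0 bound=0 product=0
t=1: arr=0 -> substrate=0 bound=0 product=0
t=2: arr=1 -> substrate=0 bound=1 product=0
t=3: arr=3 -> substrate=2 bound=2 product=0
t=4: arr=1 -> substrate=3 bound=2 product=0
t=5: arr=1 -> substrate=3 bound=2 product=1
t=6: arr=1 -> substrate=3 bound=2 product=2
t=7: arr=1 -> substrate=4 bound=2 product=2
t=8: arr=3 -> substrate=6 bound=2 product=3
t=9: arr=0 -> substrate=5 bound=2 product=4
t=10: arr=1 -> substrate=6 bound=2 product=4
t=11: arr=3 -> substrate=8 bound=2 product=5
t=12: arr=2 -> substrate=9 bound=2 product=6

Answer: 0 0 1 2 2 2 2 2 2 2 2 2 2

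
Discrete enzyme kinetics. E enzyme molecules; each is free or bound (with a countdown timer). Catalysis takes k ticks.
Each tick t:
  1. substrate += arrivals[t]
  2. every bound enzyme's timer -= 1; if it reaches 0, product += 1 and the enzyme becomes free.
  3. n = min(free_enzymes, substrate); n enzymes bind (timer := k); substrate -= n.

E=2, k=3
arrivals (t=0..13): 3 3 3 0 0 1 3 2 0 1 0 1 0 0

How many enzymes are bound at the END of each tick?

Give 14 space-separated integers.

Answer: 2 2 2 2 2 2 2 2 2 2 2 2 2 2

Derivation:
t=0: arr=3 -> substrate=1 bound=2 product=0
t=1: arr=3 -> substrate=4 bound=2 product=0
t=2: arr=3 -> substrate=7 bound=2 product=0
t=3: arr=0 -> substrate=5 bound=2 product=2
t=4: arr=0 -> substrate=5 bound=2 product=2
t=5: arr=1 -> substrate=6 bound=2 product=2
t=6: arr=3 -> substrate=7 bound=2 product=4
t=7: arr=2 -> substrate=9 bound=2 product=4
t=8: arr=0 -> substrate=9 bound=2 product=4
t=9: arr=1 -> substrate=8 bound=2 product=6
t=10: arr=0 -> substrate=8 bound=2 product=6
t=11: arr=1 -> substrate=9 bound=2 product=6
t=12: arr=0 -> substrate=7 bound=2 product=8
t=13: arr=0 -> substrate=7 bound=2 product=8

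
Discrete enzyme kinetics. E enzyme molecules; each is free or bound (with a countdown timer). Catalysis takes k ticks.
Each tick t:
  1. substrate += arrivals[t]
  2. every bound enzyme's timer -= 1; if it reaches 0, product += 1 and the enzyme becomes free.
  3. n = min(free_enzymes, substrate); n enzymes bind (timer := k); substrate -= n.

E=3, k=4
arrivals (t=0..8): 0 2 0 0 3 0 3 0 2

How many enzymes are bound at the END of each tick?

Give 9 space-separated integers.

Answer: 0 2 2 2 3 3 3 3 3

Derivation:
t=0: arr=0 -> substrate=0 bound=0 product=0
t=1: arr=2 -> substrate=0 bound=2 product=0
t=2: arr=0 -> substrate=0 bound=2 product=0
t=3: arr=0 -> substrate=0 bound=2 product=0
t=4: arr=3 -> substrate=2 bound=3 product=0
t=5: arr=0 -> substrate=0 bound=3 product=2
t=6: arr=3 -> substrate=3 bound=3 product=2
t=7: arr=0 -> substrate=3 bound=3 product=2
t=8: arr=2 -> substrate=4 bound=3 product=3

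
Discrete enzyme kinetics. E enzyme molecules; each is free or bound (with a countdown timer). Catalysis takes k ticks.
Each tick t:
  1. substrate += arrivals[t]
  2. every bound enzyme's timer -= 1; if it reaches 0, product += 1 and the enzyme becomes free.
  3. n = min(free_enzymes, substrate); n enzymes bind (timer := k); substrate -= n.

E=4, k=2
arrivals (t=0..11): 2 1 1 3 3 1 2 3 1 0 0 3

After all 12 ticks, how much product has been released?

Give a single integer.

Answer: 17

Derivation:
t=0: arr=2 -> substrate=0 bound=2 product=0
t=1: arr=1 -> substrate=0 bound=3 product=0
t=2: arr=1 -> substrate=0 bound=2 product=2
t=3: arr=3 -> substrate=0 bound=4 product=3
t=4: arr=3 -> substrate=2 bound=4 product=4
t=5: arr=1 -> substrate=0 bound=4 product=7
t=6: arr=2 -> substrate=1 bound=4 product=8
t=7: arr=3 -> substrate=1 bound=4 product=11
t=8: arr=1 -> substrate=1 bound=4 product=12
t=9: arr=0 -> substrate=0 bound=2 product=15
t=10: arr=0 -> substrate=0 bound=1 product=16
t=11: arr=3 -> substrate=0 bound=3 product=17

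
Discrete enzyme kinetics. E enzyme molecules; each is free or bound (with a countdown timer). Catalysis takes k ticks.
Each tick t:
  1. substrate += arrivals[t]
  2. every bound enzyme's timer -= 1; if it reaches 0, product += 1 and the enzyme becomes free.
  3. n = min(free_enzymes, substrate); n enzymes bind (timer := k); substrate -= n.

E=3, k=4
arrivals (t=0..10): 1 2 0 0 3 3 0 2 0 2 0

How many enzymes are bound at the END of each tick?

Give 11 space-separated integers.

Answer: 1 3 3 3 3 3 3 3 3 3 3

Derivation:
t=0: arr=1 -> substrate=0 bound=1 product=0
t=1: arr=2 -> substrate=0 bound=3 product=0
t=2: arr=0 -> substrate=0 bound=3 product=0
t=3: arr=0 -> substrate=0 bound=3 product=0
t=4: arr=3 -> substrate=2 bound=3 product=1
t=5: arr=3 -> substrate=3 bound=3 product=3
t=6: arr=0 -> substrate=3 bound=3 product=3
t=7: arr=2 -> substrate=5 bound=3 product=3
t=8: arr=0 -> substrate=4 bound=3 product=4
t=9: arr=2 -> substrate=4 bound=3 product=6
t=10: arr=0 -> substrate=4 bound=3 product=6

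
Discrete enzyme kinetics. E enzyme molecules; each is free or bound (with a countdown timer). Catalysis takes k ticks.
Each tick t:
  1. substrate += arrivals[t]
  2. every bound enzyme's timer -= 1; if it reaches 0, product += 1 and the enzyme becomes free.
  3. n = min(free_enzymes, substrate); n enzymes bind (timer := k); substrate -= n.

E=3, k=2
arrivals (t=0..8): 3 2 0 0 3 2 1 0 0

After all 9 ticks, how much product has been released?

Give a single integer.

t=0: arr=3 -> substrate=0 bound=3 product=0
t=1: arr=2 -> substrate=2 bound=3 product=0
t=2: arr=0 -> substrate=0 bound=2 product=3
t=3: arr=0 -> substrate=0 bound=2 product=3
t=4: arr=3 -> substrate=0 bound=3 product=5
t=5: arr=2 -> substrate=2 bound=3 product=5
t=6: arr=1 -> substrate=0 bound=3 product=8
t=7: arr=0 -> substrate=0 bound=3 product=8
t=8: arr=0 -> substrate=0 bound=0 product=11

Answer: 11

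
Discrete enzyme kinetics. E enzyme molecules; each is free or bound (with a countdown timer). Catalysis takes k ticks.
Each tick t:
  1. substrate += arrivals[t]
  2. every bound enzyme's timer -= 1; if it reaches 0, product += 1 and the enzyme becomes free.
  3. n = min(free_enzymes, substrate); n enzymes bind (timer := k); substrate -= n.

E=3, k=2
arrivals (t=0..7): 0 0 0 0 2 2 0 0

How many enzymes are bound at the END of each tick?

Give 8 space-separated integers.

t=0: arr=0 -> substrate=0 bound=0 product=0
t=1: arr=0 -> substrate=0 bound=0 product=0
t=2: arr=0 -> substrate=0 bound=0 product=0
t=3: arr=0 -> substrate=0 bound=0 product=0
t=4: arr=2 -> substrate=0 bound=2 product=0
t=5: arr=2 -> substrate=1 bound=3 product=0
t=6: arr=0 -> substrate=0 bound=2 product=2
t=7: arr=0 -> substrate=0 bound=1 product=3

Answer: 0 0 0 0 2 3 2 1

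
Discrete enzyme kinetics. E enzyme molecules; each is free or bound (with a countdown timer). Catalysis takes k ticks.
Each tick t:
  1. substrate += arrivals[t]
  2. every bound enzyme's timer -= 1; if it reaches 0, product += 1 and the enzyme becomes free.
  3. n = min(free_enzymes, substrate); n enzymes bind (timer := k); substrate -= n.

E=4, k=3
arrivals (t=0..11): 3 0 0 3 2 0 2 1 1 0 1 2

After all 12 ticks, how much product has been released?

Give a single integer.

Answer: 11

Derivation:
t=0: arr=3 -> substrate=0 bound=3 product=0
t=1: arr=0 -> substrate=0 bound=3 product=0
t=2: arr=0 -> substrate=0 bound=3 product=0
t=3: arr=3 -> substrate=0 bound=3 product=3
t=4: arr=2 -> substrate=1 bound=4 product=3
t=5: arr=0 -> substrate=1 bound=4 product=3
t=6: arr=2 -> substrate=0 bound=4 product=6
t=7: arr=1 -> substrate=0 bound=4 product=7
t=8: arr=1 -> substrate=1 bound=4 product=7
t=9: arr=0 -> substrate=0 bound=2 product=10
t=10: arr=1 -> substrate=0 bound=2 product=11
t=11: arr=2 -> substrate=0 bound=4 product=11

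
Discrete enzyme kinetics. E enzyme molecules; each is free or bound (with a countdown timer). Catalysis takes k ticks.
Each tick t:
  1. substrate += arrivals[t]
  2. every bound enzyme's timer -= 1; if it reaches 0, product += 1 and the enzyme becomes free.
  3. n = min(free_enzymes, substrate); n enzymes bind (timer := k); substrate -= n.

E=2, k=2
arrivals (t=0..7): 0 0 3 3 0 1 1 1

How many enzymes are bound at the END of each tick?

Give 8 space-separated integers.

Answer: 0 0 2 2 2 2 2 2

Derivation:
t=0: arr=0 -> substrate=0 bound=0 product=0
t=1: arr=0 -> substrate=0 bound=0 product=0
t=2: arr=3 -> substrate=1 bound=2 product=0
t=3: arr=3 -> substrate=4 bound=2 product=0
t=4: arr=0 -> substrate=2 bound=2 product=2
t=5: arr=1 -> substrate=3 bound=2 product=2
t=6: arr=1 -> substrate=2 bound=2 product=4
t=7: arr=1 -> substrate=3 bound=2 product=4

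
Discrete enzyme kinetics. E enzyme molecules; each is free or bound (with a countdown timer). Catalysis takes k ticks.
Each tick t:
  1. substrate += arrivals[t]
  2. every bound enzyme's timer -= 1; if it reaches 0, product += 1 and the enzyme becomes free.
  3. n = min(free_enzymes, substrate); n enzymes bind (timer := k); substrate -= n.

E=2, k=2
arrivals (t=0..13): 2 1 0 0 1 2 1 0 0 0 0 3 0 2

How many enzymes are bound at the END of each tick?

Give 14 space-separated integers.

t=0: arr=2 -> substrate=0 bound=2 product=0
t=1: arr=1 -> substrate=1 bound=2 product=0
t=2: arr=0 -> substrate=0 bound=1 product=2
t=3: arr=0 -> substrate=0 bound=1 product=2
t=4: arr=1 -> substrate=0 bound=1 product=3
t=5: arr=2 -> substrate=1 bound=2 product=3
t=6: arr=1 -> substrate=1 bound=2 product=4
t=7: arr=0 -> substrate=0 bound=2 product=5
t=8: arr=0 -> substrate=0 bound=1 product=6
t=9: arr=0 -> substrate=0 bound=0 product=7
t=10: arr=0 -> substrate=0 bound=0 product=7
t=11: arr=3 -> substrate=1 bound=2 product=7
t=12: arr=0 -> substrate=1 bound=2 product=7
t=13: arr=2 -> substrate=1 bound=2 product=9

Answer: 2 2 1 1 1 2 2 2 1 0 0 2 2 2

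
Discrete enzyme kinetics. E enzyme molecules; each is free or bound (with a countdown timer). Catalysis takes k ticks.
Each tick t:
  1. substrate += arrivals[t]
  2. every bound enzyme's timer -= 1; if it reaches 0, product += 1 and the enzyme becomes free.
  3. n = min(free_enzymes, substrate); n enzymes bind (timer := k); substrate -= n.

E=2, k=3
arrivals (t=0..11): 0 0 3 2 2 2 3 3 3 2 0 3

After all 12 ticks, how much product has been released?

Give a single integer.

t=0: arr=0 -> substrate=0 bound=0 product=0
t=1: arr=0 -> substrate=0 bound=0 product=0
t=2: arr=3 -> substrate=1 bound=2 product=0
t=3: arr=2 -> substrate=3 bound=2 product=0
t=4: arr=2 -> substrate=5 bound=2 product=0
t=5: arr=2 -> substrate=5 bound=2 product=2
t=6: arr=3 -> substrate=8 bound=2 product=2
t=7: arr=3 -> substrate=11 bound=2 product=2
t=8: arr=3 -> substrate=12 bound=2 product=4
t=9: arr=2 -> substrate=14 bound=2 product=4
t=10: arr=0 -> substrate=14 bound=2 product=4
t=11: arr=3 -> substrate=15 bound=2 product=6

Answer: 6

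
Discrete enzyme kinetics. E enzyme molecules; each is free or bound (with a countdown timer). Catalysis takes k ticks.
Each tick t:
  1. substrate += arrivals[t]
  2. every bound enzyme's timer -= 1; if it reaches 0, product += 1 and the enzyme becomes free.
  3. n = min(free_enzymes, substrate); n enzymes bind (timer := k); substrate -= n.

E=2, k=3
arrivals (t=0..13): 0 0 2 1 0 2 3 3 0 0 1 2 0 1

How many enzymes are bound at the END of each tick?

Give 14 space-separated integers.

t=0: arr=0 -> substrate=0 bound=0 product=0
t=1: arr=0 -> substrate=0 bound=0 product=0
t=2: arr=2 -> substrate=0 bound=2 product=0
t=3: arr=1 -> substrate=1 bound=2 product=0
t=4: arr=0 -> substrate=1 bound=2 product=0
t=5: arr=2 -> substrate=1 bound=2 product=2
t=6: arr=3 -> substrate=4 bound=2 product=2
t=7: arr=3 -> substrate=7 bound=2 product=2
t=8: arr=0 -> substrate=5 bound=2 product=4
t=9: arr=0 -> substrate=5 bound=2 product=4
t=10: arr=1 -> substrate=6 bound=2 product=4
t=11: arr=2 -> substrate=6 bound=2 product=6
t=12: arr=0 -> substrate=6 bound=2 product=6
t=13: arr=1 -> substrate=7 bound=2 product=6

Answer: 0 0 2 2 2 2 2 2 2 2 2 2 2 2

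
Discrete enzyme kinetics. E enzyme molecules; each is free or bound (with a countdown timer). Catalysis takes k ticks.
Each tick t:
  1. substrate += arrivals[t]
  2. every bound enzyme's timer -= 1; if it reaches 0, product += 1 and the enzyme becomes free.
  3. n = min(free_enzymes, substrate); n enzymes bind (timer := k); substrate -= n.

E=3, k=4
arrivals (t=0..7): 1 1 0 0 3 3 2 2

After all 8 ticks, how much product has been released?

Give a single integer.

t=0: arr=1 -> substrate=0 bound=1 product=0
t=1: arr=1 -> substrate=0 bound=2 product=0
t=2: arr=0 -> substrate=0 bound=2 product=0
t=3: arr=0 -> substrate=0 bound=2 product=0
t=4: arr=3 -> substrate=1 bound=3 product=1
t=5: arr=3 -> substrate=3 bound=3 product=2
t=6: arr=2 -> substrate=5 bound=3 product=2
t=7: arr=2 -> substrate=7 bound=3 product=2

Answer: 2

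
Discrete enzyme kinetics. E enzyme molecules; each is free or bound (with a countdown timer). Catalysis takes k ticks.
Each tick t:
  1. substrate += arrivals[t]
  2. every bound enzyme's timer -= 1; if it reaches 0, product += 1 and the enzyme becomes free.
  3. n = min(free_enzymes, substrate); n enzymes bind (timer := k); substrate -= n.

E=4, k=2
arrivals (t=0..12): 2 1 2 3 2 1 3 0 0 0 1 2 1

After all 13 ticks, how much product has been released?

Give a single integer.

Answer: 15

Derivation:
t=0: arr=2 -> substrate=0 bound=2 product=0
t=1: arr=1 -> substrate=0 bound=3 product=0
t=2: arr=2 -> substrate=0 bound=3 product=2
t=3: arr=3 -> substrate=1 bound=4 product=3
t=4: arr=2 -> substrate=1 bound=4 product=5
t=5: arr=1 -> substrate=0 bound=4 product=7
t=6: arr=3 -> substrate=1 bound=4 product=9
t=7: arr=0 -> substrate=0 bound=3 product=11
t=8: arr=0 -> substrate=0 bound=1 product=13
t=9: arr=0 -> substrate=0 bound=0 product=14
t=10: arr=1 -> substrate=0 bound=1 product=14
t=11: arr=2 -> substrate=0 bound=3 product=14
t=12: arr=1 -> substrate=0 bound=3 product=15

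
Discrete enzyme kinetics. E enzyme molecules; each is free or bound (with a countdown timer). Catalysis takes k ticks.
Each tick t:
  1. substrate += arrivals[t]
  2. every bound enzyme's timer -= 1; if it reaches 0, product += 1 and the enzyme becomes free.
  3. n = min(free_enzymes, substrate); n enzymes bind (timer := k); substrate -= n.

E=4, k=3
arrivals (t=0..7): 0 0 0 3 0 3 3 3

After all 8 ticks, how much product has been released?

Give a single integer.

t=0: arr=0 -> substrate=0 bound=0 product=0
t=1: arr=0 -> substrate=0 bound=0 product=0
t=2: arr=0 -> substrate=0 bound=0 product=0
t=3: arr=3 -> substrate=0 bound=3 product=0
t=4: arr=0 -> substrate=0 bound=3 product=0
t=5: arr=3 -> substrate=2 bound=4 product=0
t=6: arr=3 -> substrate=2 bound=4 product=3
t=7: arr=3 -> substrate=5 bound=4 product=3

Answer: 3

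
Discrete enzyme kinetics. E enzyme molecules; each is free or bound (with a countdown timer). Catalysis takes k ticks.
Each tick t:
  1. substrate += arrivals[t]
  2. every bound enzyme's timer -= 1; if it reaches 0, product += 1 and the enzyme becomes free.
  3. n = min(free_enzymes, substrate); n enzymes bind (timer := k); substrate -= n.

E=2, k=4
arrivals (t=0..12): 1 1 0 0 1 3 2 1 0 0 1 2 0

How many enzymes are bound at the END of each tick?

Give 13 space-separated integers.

Answer: 1 2 2 2 2 2 2 2 2 2 2 2 2

Derivation:
t=0: arr=1 -> substrate=0 bound=1 product=0
t=1: arr=1 -> substrate=0 bound=2 product=0
t=2: arr=0 -> substrate=0 bound=2 product=0
t=3: arr=0 -> substrate=0 bound=2 product=0
t=4: arr=1 -> substrate=0 bound=2 product=1
t=5: arr=3 -> substrate=2 bound=2 product=2
t=6: arr=2 -> substrate=4 bound=2 product=2
t=7: arr=1 -> substrate=5 bound=2 product=2
t=8: arr=0 -> substrate=4 bound=2 product=3
t=9: arr=0 -> substrate=3 bound=2 product=4
t=10: arr=1 -> substrate=4 bound=2 product=4
t=11: arr=2 -> substrate=6 bound=2 product=4
t=12: arr=0 -> substrate=5 bound=2 product=5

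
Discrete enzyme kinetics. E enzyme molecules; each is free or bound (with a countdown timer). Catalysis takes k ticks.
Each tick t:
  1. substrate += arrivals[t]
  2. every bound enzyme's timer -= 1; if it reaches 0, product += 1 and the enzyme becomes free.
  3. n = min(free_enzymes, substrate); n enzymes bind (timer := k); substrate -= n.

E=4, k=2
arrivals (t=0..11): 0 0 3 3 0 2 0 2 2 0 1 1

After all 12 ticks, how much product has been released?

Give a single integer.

Answer: 12

Derivation:
t=0: arr=0 -> substrate=0 bound=0 product=0
t=1: arr=0 -> substrate=0 bound=0 product=0
t=2: arr=3 -> substrate=0 bound=3 product=0
t=3: arr=3 -> substrate=2 bound=4 product=0
t=4: arr=0 -> substrate=0 bound=3 product=3
t=5: arr=2 -> substrate=0 bound=4 product=4
t=6: arr=0 -> substrate=0 bound=2 product=6
t=7: arr=2 -> substrate=0 bound=2 product=8
t=8: arr=2 -> substrate=0 bound=4 product=8
t=9: arr=0 -> substrate=0 bound=2 product=10
t=10: arr=1 -> substrate=0 bound=1 product=12
t=11: arr=1 -> substrate=0 bound=2 product=12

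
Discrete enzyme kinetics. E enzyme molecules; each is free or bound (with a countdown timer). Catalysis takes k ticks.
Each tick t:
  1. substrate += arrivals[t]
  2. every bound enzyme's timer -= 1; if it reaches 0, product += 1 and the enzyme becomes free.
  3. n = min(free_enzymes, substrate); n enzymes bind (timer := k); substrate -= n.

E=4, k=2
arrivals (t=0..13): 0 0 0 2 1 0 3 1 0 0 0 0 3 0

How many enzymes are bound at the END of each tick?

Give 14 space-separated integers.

Answer: 0 0 0 2 3 1 3 4 1 0 0 0 3 3

Derivation:
t=0: arr=0 -> substrate=0 bound=0 product=0
t=1: arr=0 -> substrate=0 bound=0 product=0
t=2: arr=0 -> substrate=0 bound=0 product=0
t=3: arr=2 -> substrate=0 bound=2 product=0
t=4: arr=1 -> substrate=0 bound=3 product=0
t=5: arr=0 -> substrate=0 bound=1 product=2
t=6: arr=3 -> substrate=0 bound=3 product=3
t=7: arr=1 -> substrate=0 bound=4 product=3
t=8: arr=0 -> substrate=0 bound=1 product=6
t=9: arr=0 -> substrate=0 bound=0 product=7
t=10: arr=0 -> substrate=0 bound=0 product=7
t=11: arr=0 -> substrate=0 bound=0 product=7
t=12: arr=3 -> substrate=0 bound=3 product=7
t=13: arr=0 -> substrate=0 bound=3 product=7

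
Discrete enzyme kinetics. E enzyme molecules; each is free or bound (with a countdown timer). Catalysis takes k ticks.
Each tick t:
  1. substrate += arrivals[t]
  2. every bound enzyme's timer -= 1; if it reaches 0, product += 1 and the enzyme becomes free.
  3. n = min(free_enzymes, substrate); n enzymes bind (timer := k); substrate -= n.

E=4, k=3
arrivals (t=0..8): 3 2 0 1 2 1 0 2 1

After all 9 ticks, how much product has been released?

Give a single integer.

Answer: 8

Derivation:
t=0: arr=3 -> substrate=0 bound=3 product=0
t=1: arr=2 -> substrate=1 bound=4 product=0
t=2: arr=0 -> substrate=1 bound=4 product=0
t=3: arr=1 -> substrate=0 bound=3 product=3
t=4: arr=2 -> substrate=0 bound=4 product=4
t=5: arr=1 -> substrate=1 bound=4 product=4
t=6: arr=0 -> substrate=0 bound=3 product=6
t=7: arr=2 -> substrate=0 bound=3 product=8
t=8: arr=1 -> substrate=0 bound=4 product=8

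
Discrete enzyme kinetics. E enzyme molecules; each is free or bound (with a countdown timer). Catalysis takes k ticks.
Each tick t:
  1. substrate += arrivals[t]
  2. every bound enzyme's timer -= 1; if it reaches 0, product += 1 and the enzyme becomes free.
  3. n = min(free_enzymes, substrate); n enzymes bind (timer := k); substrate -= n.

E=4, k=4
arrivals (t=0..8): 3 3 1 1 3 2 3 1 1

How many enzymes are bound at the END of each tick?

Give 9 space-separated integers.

Answer: 3 4 4 4 4 4 4 4 4

Derivation:
t=0: arr=3 -> substrate=0 bound=3 product=0
t=1: arr=3 -> substrate=2 bound=4 product=0
t=2: arr=1 -> substrate=3 bound=4 product=0
t=3: arr=1 -> substrate=4 bound=4 product=0
t=4: arr=3 -> substrate=4 bound=4 product=3
t=5: arr=2 -> substrate=5 bound=4 product=4
t=6: arr=3 -> substrate=8 bound=4 product=4
t=7: arr=1 -> substrate=9 bound=4 product=4
t=8: arr=1 -> substrate=7 bound=4 product=7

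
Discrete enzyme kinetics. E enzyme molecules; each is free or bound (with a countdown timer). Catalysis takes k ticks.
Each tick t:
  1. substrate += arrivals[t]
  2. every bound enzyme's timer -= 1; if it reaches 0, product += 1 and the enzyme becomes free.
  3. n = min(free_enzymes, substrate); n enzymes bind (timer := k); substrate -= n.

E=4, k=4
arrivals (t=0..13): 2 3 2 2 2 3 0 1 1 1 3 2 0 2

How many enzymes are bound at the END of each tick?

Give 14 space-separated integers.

Answer: 2 4 4 4 4 4 4 4 4 4 4 4 4 4

Derivation:
t=0: arr=2 -> substrate=0 bound=2 product=0
t=1: arr=3 -> substrate=1 bound=4 product=0
t=2: arr=2 -> substrate=3 bound=4 product=0
t=3: arr=2 -> substrate=5 bound=4 product=0
t=4: arr=2 -> substrate=5 bound=4 product=2
t=5: arr=3 -> substrate=6 bound=4 product=4
t=6: arr=0 -> substrate=6 bound=4 product=4
t=7: arr=1 -> substrate=7 bound=4 product=4
t=8: arr=1 -> substrate=6 bound=4 product=6
t=9: arr=1 -> substrate=5 bound=4 product=8
t=10: arr=3 -> substrate=8 bound=4 product=8
t=11: arr=2 -> substrate=10 bound=4 product=8
t=12: arr=0 -> substrate=8 bound=4 product=10
t=13: arr=2 -> substrate=8 bound=4 product=12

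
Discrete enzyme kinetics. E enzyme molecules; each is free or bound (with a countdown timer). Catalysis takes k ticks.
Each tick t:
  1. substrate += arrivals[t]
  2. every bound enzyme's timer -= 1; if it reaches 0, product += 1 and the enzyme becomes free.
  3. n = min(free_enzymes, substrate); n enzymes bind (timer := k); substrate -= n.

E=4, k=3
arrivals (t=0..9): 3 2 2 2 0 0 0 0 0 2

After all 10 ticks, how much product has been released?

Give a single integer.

t=0: arr=3 -> substrate=0 bound=3 product=0
t=1: arr=2 -> substrate=1 bound=4 product=0
t=2: arr=2 -> substrate=3 bound=4 product=0
t=3: arr=2 -> substrate=2 bound=4 product=3
t=4: arr=0 -> substrate=1 bound=4 product=4
t=5: arr=0 -> substrate=1 bound=4 product=4
t=6: arr=0 -> substrate=0 bound=2 product=7
t=7: arr=0 -> substrate=0 bound=1 product=8
t=8: arr=0 -> substrate=0 bound=1 product=8
t=9: arr=2 -> substrate=0 bound=2 product=9

Answer: 9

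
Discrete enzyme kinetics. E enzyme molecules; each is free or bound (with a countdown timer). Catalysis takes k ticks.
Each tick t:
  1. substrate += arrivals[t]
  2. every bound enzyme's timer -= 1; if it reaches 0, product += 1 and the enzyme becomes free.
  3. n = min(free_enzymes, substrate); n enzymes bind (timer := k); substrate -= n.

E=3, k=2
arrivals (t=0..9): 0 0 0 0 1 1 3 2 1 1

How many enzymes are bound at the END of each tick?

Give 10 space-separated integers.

Answer: 0 0 0 0 1 2 3 3 3 3

Derivation:
t=0: arr=0 -> substrate=0 bound=0 product=0
t=1: arr=0 -> substrate=0 bound=0 product=0
t=2: arr=0 -> substrate=0 bound=0 product=0
t=3: arr=0 -> substrate=0 bound=0 product=0
t=4: arr=1 -> substrate=0 bound=1 product=0
t=5: arr=1 -> substrate=0 bound=2 product=0
t=6: arr=3 -> substrate=1 bound=3 product=1
t=7: arr=2 -> substrate=2 bound=3 product=2
t=8: arr=1 -> substrate=1 bound=3 product=4
t=9: arr=1 -> substrate=1 bound=3 product=5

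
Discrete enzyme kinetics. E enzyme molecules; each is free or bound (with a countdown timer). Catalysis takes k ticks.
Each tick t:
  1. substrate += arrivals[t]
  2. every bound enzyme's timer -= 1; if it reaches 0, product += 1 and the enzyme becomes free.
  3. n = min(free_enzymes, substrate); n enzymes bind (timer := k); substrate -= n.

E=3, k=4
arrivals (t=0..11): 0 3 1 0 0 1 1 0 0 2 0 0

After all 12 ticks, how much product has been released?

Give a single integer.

t=0: arr=0 -> substrate=0 bound=0 product=0
t=1: arr=3 -> substrate=0 bound=3 product=0
t=2: arr=1 -> substrate=1 bound=3 product=0
t=3: arr=0 -> substrate=1 bound=3 product=0
t=4: arr=0 -> substrate=1 bound=3 product=0
t=5: arr=1 -> substrate=0 bound=2 product=3
t=6: arr=1 -> substrate=0 bound=3 product=3
t=7: arr=0 -> substrate=0 bound=3 product=3
t=8: arr=0 -> substrate=0 bound=3 product=3
t=9: arr=2 -> substrate=0 bound=3 product=5
t=10: arr=0 -> substrate=0 bound=2 product=6
t=11: arr=0 -> substrate=0 bound=2 product=6

Answer: 6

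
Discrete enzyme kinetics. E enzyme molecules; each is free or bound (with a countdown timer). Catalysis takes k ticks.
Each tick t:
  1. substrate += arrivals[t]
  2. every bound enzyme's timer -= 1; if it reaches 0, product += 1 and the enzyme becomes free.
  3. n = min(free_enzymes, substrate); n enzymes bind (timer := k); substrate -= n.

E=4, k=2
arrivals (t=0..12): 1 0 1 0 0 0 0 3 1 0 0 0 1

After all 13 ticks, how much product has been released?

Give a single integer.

t=0: arr=1 -> substrate=0 bound=1 product=0
t=1: arr=0 -> substrate=0 bound=1 product=0
t=2: arr=1 -> substrate=0 bound=1 product=1
t=3: arr=0 -> substrate=0 bound=1 product=1
t=4: arr=0 -> substrate=0 bound=0 product=2
t=5: arr=0 -> substrate=0 bound=0 product=2
t=6: arr=0 -> substrate=0 bound=0 product=2
t=7: arr=3 -> substrate=0 bound=3 product=2
t=8: arr=1 -> substrate=0 bound=4 product=2
t=9: arr=0 -> substrate=0 bound=1 product=5
t=10: arr=0 -> substrate=0 bound=0 product=6
t=11: arr=0 -> substrate=0 bound=0 product=6
t=12: arr=1 -> substrate=0 bound=1 product=6

Answer: 6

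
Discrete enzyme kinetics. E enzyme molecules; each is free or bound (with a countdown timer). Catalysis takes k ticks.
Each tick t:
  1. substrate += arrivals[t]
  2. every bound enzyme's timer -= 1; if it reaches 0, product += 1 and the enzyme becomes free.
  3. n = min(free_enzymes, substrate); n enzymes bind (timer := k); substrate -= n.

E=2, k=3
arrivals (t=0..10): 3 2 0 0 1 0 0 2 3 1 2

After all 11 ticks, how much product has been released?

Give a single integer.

t=0: arr=3 -> substrate=1 bound=2 product=0
t=1: arr=2 -> substrate=3 bound=2 product=0
t=2: arr=0 -> substrate=3 bound=2 product=0
t=3: arr=0 -> substrate=1 bound=2 product=2
t=4: arr=1 -> substrate=2 bound=2 product=2
t=5: arr=0 -> substrate=2 bound=2 product=2
t=6: arr=0 -> substrate=0 bound=2 product=4
t=7: arr=2 -> substrate=2 bound=2 product=4
t=8: arr=3 -> substrate=5 bound=2 product=4
t=9: arr=1 -> substrate=4 bound=2 product=6
t=10: arr=2 -> substrate=6 bound=2 product=6

Answer: 6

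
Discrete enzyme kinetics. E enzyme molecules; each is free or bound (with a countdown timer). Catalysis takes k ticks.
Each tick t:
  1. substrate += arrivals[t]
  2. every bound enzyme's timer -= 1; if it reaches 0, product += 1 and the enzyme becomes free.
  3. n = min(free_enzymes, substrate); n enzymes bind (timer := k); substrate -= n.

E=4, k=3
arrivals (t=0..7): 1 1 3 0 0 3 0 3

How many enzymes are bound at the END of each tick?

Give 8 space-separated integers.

Answer: 1 2 4 4 3 4 3 4

Derivation:
t=0: arr=1 -> substrate=0 bound=1 product=0
t=1: arr=1 -> substrate=0 bound=2 product=0
t=2: arr=3 -> substrate=1 bound=4 product=0
t=3: arr=0 -> substrate=0 bound=4 product=1
t=4: arr=0 -> substrate=0 bound=3 product=2
t=5: arr=3 -> substrate=0 bound=4 product=4
t=6: arr=0 -> substrate=0 bound=3 product=5
t=7: arr=3 -> substrate=2 bound=4 product=5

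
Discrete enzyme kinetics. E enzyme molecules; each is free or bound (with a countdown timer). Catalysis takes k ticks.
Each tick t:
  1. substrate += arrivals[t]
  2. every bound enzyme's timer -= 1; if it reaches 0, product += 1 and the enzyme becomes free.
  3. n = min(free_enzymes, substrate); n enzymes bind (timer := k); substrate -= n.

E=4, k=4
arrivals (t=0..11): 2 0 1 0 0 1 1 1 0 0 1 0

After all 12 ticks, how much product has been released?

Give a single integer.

t=0: arr=2 -> substrate=0 bound=2 product=0
t=1: arr=0 -> substrate=0 bound=2 product=0
t=2: arr=1 -> substrate=0 bound=3 product=0
t=3: arr=0 -> substrate=0 bound=3 product=0
t=4: arr=0 -> substrate=0 bound=1 product=2
t=5: arr=1 -> substrate=0 bound=2 product=2
t=6: arr=1 -> substrate=0 bound=2 product=3
t=7: arr=1 -> substrate=0 bound=3 product=3
t=8: arr=0 -> substrate=0 bound=3 product=3
t=9: arr=0 -> substrate=0 bound=2 product=4
t=10: arr=1 -> substrate=0 bound=2 product=5
t=11: arr=0 -> substrate=0 bound=1 product=6

Answer: 6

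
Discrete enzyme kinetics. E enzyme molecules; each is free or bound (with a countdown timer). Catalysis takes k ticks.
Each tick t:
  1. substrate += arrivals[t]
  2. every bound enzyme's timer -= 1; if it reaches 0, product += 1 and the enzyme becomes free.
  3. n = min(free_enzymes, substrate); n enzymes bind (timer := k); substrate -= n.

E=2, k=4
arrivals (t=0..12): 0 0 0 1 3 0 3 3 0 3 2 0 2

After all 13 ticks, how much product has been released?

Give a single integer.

t=0: arr=0 -> substrate=0 bound=0 product=0
t=1: arr=0 -> substrate=0 bound=0 product=0
t=2: arr=0 -> substrate=0 bound=0 product=0
t=3: arr=1 -> substrate=0 bound=1 product=0
t=4: arr=3 -> substrate=2 bound=2 product=0
t=5: arr=0 -> substrate=2 bound=2 product=0
t=6: arr=3 -> substrate=5 bound=2 product=0
t=7: arr=3 -> substrate=7 bound=2 product=1
t=8: arr=0 -> substrate=6 bound=2 product=2
t=9: arr=3 -> substrate=9 bound=2 product=2
t=10: arr=2 -> substrate=11 bound=2 product=2
t=11: arr=0 -> substrate=10 bound=2 product=3
t=12: arr=2 -> substrate=11 bound=2 product=4

Answer: 4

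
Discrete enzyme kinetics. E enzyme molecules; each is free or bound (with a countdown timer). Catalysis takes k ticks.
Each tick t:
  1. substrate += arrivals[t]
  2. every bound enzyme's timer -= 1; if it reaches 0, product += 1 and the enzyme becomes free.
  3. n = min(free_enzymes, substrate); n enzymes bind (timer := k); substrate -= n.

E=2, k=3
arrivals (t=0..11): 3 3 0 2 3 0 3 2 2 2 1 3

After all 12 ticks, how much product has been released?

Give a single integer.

t=0: arr=3 -> substrate=1 bound=2 product=0
t=1: arr=3 -> substrate=4 bound=2 product=0
t=2: arr=0 -> substrate=4 bound=2 product=0
t=3: arr=2 -> substrate=4 bound=2 product=2
t=4: arr=3 -> substrate=7 bound=2 product=2
t=5: arr=0 -> substrate=7 bound=2 product=2
t=6: arr=3 -> substrate=8 bound=2 product=4
t=7: arr=2 -> substrate=10 bound=2 product=4
t=8: arr=2 -> substrate=12 bound=2 product=4
t=9: arr=2 -> substrate=12 bound=2 product=6
t=10: arr=1 -> substrate=13 bound=2 product=6
t=11: arr=3 -> substrate=16 bound=2 product=6

Answer: 6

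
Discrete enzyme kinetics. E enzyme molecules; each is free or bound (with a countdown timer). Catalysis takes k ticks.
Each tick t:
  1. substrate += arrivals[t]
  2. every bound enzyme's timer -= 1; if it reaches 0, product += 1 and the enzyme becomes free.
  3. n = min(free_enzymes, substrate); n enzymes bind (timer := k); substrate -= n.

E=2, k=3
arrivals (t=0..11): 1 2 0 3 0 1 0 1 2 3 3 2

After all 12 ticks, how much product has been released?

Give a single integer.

t=0: arr=1 -> substrate=0 bound=1 product=0
t=1: arr=2 -> substrate=1 bound=2 product=0
t=2: arr=0 -> substrate=1 bound=2 product=0
t=3: arr=3 -> substrate=3 bound=2 product=1
t=4: arr=0 -> substrate=2 bound=2 product=2
t=5: arr=1 -> substrate=3 bound=2 product=2
t=6: arr=0 -> substrate=2 bound=2 product=3
t=7: arr=1 -> substrate=2 bound=2 product=4
t=8: arr=2 -> substrate=4 bound=2 product=4
t=9: arr=3 -> substrate=6 bound=2 product=5
t=10: arr=3 -> substrate=8 bound=2 product=6
t=11: arr=2 -> substrate=10 bound=2 product=6

Answer: 6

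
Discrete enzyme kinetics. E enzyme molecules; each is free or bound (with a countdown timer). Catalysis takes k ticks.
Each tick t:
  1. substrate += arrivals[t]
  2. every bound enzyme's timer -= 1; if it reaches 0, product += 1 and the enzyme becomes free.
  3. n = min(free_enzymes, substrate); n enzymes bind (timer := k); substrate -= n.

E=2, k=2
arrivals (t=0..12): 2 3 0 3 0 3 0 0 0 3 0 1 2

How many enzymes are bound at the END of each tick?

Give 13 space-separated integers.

Answer: 2 2 2 2 2 2 2 2 2 2 2 2 2

Derivation:
t=0: arr=2 -> substrate=0 bound=2 product=0
t=1: arr=3 -> substrate=3 bound=2 product=0
t=2: arr=0 -> substrate=1 bound=2 product=2
t=3: arr=3 -> substrate=4 bound=2 product=2
t=4: arr=0 -> substrate=2 bound=2 product=4
t=5: arr=3 -> substrate=5 bound=2 product=4
t=6: arr=0 -> substrate=3 bound=2 product=6
t=7: arr=0 -> substrate=3 bound=2 product=6
t=8: arr=0 -> substrate=1 bound=2 product=8
t=9: arr=3 -> substrate=4 bound=2 product=8
t=10: arr=0 -> substrate=2 bound=2 product=10
t=11: arr=1 -> substrate=3 bound=2 product=10
t=12: arr=2 -> substrate=3 bound=2 product=12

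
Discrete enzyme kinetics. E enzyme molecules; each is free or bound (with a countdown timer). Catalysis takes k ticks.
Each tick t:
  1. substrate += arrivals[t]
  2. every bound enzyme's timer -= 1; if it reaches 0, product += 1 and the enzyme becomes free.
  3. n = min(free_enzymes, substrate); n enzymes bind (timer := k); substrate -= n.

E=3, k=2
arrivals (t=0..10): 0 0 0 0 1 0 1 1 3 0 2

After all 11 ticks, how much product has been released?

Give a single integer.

Answer: 5

Derivation:
t=0: arr=0 -> substrate=0 bound=0 product=0
t=1: arr=0 -> substrate=0 bound=0 product=0
t=2: arr=0 -> substrate=0 bound=0 product=0
t=3: arr=0 -> substrate=0 bound=0 product=0
t=4: arr=1 -> substrate=0 bound=1 product=0
t=5: arr=0 -> substrate=0 bound=1 product=0
t=6: arr=1 -> substrate=0 bound=1 product=1
t=7: arr=1 -> substrate=0 bound=2 product=1
t=8: arr=3 -> substrate=1 bound=3 product=2
t=9: arr=0 -> substrate=0 bound=3 product=3
t=10: arr=2 -> substrate=0 bound=3 product=5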